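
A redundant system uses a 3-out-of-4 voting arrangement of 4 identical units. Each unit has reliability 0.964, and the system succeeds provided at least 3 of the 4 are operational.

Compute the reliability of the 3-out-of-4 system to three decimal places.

R = Σ_{i=3}^{4} C(4,i) p^i (1−p)^{4−i} with p = 0.964
C(4,3)·0.964^3·0.036^1 = 0.12900
C(4,4)·0.964^4·0.036^0 = 0.86359
Sum = 0.993

0.993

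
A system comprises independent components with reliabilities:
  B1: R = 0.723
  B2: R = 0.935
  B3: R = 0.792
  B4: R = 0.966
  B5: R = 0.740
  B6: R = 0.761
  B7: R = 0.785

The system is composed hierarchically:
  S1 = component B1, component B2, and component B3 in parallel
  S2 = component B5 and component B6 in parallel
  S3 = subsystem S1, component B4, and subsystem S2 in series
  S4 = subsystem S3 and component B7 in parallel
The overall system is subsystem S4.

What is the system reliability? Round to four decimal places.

Parallel (B1, B2, and B3): 1 − (1 − 0.723000)(1 − 0.935000)(1 − 0.792000) = 0.996255
Parallel (B5 and B6): 1 − (1 − 0.740000)(1 − 0.761000) = 0.937860
Series ([0.996255], B4, and [0.937860]): 0.996255 × 0.966000 × 0.937860 = 0.902580
Parallel ([0.902580] and B7): 1 − (1 − 0.902580)(1 − 0.785000) = 0.9791

0.9791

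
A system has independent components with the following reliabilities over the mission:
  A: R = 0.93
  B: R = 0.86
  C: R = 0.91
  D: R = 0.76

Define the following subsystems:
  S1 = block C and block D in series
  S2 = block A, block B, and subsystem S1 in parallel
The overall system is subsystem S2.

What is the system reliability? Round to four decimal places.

0.9970

Series (C and D): 0.910000 × 0.760000 = 0.691600
Parallel (A, B, and [0.691600]): 1 − (1 − 0.930000)(1 − 0.860000)(1 − 0.691600) = 0.9970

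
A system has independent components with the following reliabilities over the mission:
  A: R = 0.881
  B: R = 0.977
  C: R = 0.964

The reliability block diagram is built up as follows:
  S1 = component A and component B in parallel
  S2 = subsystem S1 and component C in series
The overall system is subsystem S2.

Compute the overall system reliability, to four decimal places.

Parallel (A and B): 1 − (1 − 0.881000)(1 − 0.977000) = 0.997263
Series ([0.997263] and C): 0.997263 × 0.964000 = 0.9614

0.9614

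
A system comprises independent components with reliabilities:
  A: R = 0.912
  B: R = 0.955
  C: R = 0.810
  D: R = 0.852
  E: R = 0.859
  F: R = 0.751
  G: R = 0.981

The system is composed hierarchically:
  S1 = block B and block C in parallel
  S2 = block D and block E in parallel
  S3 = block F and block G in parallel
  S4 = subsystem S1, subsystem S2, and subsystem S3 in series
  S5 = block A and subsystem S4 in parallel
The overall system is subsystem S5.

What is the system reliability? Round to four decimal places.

Parallel (B and C): 1 − (1 − 0.955000)(1 − 0.810000) = 0.991450
Parallel (D and E): 1 − (1 − 0.852000)(1 − 0.859000) = 0.979132
Parallel (F and G): 1 − (1 − 0.751000)(1 − 0.981000) = 0.995269
Series ([0.991450], [0.979132], and [0.995269]): 0.991450 × 0.979132 × 0.995269 = 0.966168
Parallel (A and [0.966168]): 1 − (1 − 0.912000)(1 − 0.966168) = 0.9970

0.9970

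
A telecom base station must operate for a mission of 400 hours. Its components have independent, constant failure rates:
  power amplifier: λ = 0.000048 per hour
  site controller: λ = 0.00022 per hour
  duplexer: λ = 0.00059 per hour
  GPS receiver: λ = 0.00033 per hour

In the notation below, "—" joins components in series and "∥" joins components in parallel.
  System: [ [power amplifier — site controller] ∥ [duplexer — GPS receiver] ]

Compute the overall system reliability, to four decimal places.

R(power amplifier) = exp(−0.000048 × 400) = 0.980983
R(site controller) = exp(−0.00022 × 400) = 0.915761
R(duplexer) = exp(−0.00059 × 400) = 0.789781
R(GPS receiver) = exp(−0.00033 × 400) = 0.876341
Series (power amplifier and site controller): 0.980983 × 0.915761 = 0.898346
Series (duplexer and GPS receiver): 0.789781 × 0.876341 = 0.692117
Parallel ([0.898346] and [0.692117]): 1 − (1 − 0.898346)(1 − 0.692117) = 0.9687

0.9687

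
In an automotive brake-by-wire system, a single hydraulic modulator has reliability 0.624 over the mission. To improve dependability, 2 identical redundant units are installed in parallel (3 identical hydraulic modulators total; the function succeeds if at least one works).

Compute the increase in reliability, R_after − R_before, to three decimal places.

0.323

R_before = 0.624
R_after = 1 − (1 − 0.624)^3 = 0.947
ΔR = 0.947 − 0.624 = 0.323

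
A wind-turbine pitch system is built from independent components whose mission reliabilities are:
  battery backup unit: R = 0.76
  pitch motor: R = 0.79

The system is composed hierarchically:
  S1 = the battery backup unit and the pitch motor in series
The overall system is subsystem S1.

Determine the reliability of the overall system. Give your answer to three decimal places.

0.600

Series (battery backup unit and pitch motor): 0.76000 × 0.79000 = 0.600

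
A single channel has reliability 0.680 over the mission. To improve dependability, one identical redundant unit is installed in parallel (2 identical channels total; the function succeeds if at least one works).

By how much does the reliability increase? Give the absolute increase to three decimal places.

0.218

R_before = 0.680
R_after = 1 − (1 − 0.680)^2 = 0.898
ΔR = 0.898 − 0.680 = 0.218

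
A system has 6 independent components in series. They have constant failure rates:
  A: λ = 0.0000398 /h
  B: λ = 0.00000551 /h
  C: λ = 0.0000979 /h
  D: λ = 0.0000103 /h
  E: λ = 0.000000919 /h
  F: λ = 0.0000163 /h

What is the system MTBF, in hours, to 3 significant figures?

Series of exponential components: λ_sys = Σ λ_i
λ_sys = 0.0000398 + 0.00000551 + 0.0000979 + 0.0000103 + 0.000000919 + 0.0000163 = 1.7073e-04 /h
MTBF = 1 / λ_sys = 5860 h

5860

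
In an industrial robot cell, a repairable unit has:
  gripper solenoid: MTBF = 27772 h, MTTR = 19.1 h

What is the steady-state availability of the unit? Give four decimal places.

A(gripper solenoid) = MTBF/(MTBF+MTTR) = 27772/(27772+19.1) = 0.9993

0.9993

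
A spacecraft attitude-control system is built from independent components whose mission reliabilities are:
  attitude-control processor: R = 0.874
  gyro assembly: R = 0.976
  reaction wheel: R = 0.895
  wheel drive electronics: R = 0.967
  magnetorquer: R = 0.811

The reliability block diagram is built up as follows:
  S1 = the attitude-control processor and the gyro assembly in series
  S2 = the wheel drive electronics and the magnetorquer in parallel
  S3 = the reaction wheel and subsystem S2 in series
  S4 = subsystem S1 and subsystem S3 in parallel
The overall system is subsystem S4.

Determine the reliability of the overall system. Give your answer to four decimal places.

Series (attitude-control processor and gyro assembly): 0.874000 × 0.976000 = 0.853024
Parallel (wheel drive electronics and magnetorquer): 1 − (1 − 0.967000)(1 − 0.811000) = 0.993763
Series (reaction wheel and [0.993763]): 0.895000 × 0.993763 = 0.889418
Parallel ([0.853024] and [0.889418]): 1 − (1 − 0.853024)(1 − 0.889418) = 0.9837

0.9837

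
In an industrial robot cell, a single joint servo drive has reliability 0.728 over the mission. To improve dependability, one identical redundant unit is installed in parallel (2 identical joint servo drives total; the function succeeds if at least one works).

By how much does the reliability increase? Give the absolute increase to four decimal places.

R_before = 0.728
R_after = 1 − (1 − 0.728)^2 = 0.9260
ΔR = 0.9260 − 0.728 = 0.1980

0.1980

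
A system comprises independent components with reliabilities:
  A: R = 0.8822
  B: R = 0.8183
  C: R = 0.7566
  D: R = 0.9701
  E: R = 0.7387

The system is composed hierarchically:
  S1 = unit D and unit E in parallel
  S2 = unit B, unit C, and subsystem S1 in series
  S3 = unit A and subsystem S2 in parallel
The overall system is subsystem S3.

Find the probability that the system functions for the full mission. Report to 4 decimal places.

Parallel (D and E): 1 − (1 − 0.970100)(1 − 0.738700) = 0.992187
Series (B, C, and [0.992187]): 0.818300 × 0.756600 × 0.992187 = 0.614289
Parallel (A and [0.614289]): 1 − (1 − 0.882200)(1 − 0.614289) = 0.9546

0.9546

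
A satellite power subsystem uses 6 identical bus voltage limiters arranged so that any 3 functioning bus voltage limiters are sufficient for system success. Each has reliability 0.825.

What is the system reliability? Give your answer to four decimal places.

0.9896

R = Σ_{i=3}^{6} C(6,i) p^i (1−p)^{6−i} with p = 0.825
C(6,3)·0.825^3·0.175^3 = 0.060187
C(6,4)·0.825^4·0.175^2 = 0.212806
C(6,5)·0.825^5·0.175^1 = 0.401291
C(6,6)·0.825^6·0.175^0 = 0.315300
Sum = 0.9896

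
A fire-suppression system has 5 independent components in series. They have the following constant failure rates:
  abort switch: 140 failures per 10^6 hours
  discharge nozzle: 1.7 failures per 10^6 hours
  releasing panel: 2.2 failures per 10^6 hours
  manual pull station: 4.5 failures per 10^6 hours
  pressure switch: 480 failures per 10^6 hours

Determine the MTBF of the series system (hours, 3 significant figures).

Series of exponential components: λ_sys = Σ λ_i
λ_sys = 0.00014 + 0.0000017 + 0.0000022 + 0.0000045 + 0.00048 = 6.2840e-04 /h
MTBF = 1 / λ_sys = 1590 h

1590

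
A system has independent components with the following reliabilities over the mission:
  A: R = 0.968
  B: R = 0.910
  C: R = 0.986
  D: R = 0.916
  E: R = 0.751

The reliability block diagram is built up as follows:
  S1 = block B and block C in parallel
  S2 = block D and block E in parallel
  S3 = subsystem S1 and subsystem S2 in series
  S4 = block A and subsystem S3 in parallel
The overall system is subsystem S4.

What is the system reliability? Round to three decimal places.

0.999

Parallel (B and C): 1 − (1 − 0.91000)(1 − 0.98600) = 0.99874
Parallel (D and E): 1 − (1 − 0.91600)(1 − 0.75100) = 0.97908
Series ([0.99874] and [0.97908]): 0.99874 × 0.97908 = 0.97785
Parallel (A and [0.97785]): 1 − (1 − 0.96800)(1 − 0.97785) = 0.999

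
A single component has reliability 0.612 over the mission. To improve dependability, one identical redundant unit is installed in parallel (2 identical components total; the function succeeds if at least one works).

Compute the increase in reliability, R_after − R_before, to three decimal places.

0.237

R_before = 0.612
R_after = 1 − (1 − 0.612)^2 = 0.849
ΔR = 0.849 − 0.612 = 0.237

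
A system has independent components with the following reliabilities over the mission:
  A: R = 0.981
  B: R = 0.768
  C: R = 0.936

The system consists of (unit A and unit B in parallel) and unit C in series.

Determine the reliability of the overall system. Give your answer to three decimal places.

0.932

Parallel (A and B): 1 − (1 − 0.98100)(1 − 0.76800) = 0.99559
Series ([0.99559] and C): 0.99559 × 0.93600 = 0.932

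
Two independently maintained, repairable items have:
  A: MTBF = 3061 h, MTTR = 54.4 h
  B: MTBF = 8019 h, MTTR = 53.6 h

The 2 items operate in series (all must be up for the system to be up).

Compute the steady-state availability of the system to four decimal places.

A(A) = MTBF/(MTBF+MTTR) = 3061/(3061+54.4) = 0.982538
A(B) = MTBF/(MTBF+MTTR) = 8019/(8019+53.6) = 0.993360
Series availability: 0.982538 × 0.993360 = 0.9760

0.9760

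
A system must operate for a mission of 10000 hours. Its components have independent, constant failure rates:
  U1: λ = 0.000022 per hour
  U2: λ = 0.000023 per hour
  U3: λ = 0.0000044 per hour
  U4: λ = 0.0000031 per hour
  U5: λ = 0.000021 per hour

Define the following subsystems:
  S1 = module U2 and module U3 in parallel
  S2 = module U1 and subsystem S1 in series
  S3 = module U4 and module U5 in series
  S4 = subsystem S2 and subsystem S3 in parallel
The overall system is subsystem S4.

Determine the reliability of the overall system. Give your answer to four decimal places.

0.9562

R(U1) = exp(−0.000022 × 10000) = 0.802519
R(U2) = exp(−0.000023 × 10000) = 0.794534
R(U3) = exp(−0.0000044 × 10000) = 0.956954
R(U4) = exp(−0.0000031 × 10000) = 0.969476
R(U5) = exp(−0.000021 × 10000) = 0.810584
Parallel (U2 and U3): 1 − (1 − 0.794534)(1 − 0.956954) = 0.991156
Series (U1 and [0.991156]): 0.802519 × 0.991156 = 0.795422
Series (U4 and U5): 0.969476 × 0.810584 = 0.785842
Parallel ([0.795422] and [0.785842]): 1 − (1 − 0.795422)(1 − 0.785842) = 0.9562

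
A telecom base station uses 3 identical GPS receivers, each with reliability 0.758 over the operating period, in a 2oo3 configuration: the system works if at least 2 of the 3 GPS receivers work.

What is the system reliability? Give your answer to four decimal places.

R = Σ_{i=2}^{3} C(3,i) p^i (1−p)^{3−i} with p = 0.758
C(3,2)·0.758^2·0.242^1 = 0.417133
C(3,3)·0.758^3·0.242^0 = 0.435520
Sum = 0.8527

0.8527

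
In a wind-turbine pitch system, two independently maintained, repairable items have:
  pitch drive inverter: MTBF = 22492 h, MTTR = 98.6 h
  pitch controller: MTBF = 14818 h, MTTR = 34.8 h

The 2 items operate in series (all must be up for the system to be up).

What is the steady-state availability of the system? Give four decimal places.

0.9933

A(pitch drive inverter) = MTBF/(MTBF+MTTR) = 22492/(22492+98.6) = 0.995635
A(pitch controller) = MTBF/(MTBF+MTTR) = 14818/(14818+34.8) = 0.997657
Series availability: 0.995635 × 0.997657 = 0.9933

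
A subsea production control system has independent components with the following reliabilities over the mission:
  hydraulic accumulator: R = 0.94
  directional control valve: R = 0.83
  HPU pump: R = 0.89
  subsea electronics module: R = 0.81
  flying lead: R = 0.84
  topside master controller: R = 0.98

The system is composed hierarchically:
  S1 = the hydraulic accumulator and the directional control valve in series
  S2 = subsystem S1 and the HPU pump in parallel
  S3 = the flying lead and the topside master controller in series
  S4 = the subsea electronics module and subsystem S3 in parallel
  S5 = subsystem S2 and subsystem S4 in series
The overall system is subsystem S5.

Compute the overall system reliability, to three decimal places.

Series (hydraulic accumulator and directional control valve): 0.94000 × 0.83000 = 0.78020
Parallel ([0.78020] and HPU pump): 1 − (1 − 0.78020)(1 − 0.89000) = 0.97582
Series (flying lead and topside master controller): 0.84000 × 0.98000 = 0.82320
Parallel (subsea electronics module and [0.82320]): 1 − (1 − 0.81000)(1 − 0.82320) = 0.96641
Series ([0.97582] and [0.96641]): 0.97582 × 0.96641 = 0.943

0.943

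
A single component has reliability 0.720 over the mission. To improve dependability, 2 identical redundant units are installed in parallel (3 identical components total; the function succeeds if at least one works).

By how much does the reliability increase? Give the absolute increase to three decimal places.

0.258

R_before = 0.720
R_after = 1 − (1 − 0.720)^3 = 0.978
ΔR = 0.978 − 0.720 = 0.258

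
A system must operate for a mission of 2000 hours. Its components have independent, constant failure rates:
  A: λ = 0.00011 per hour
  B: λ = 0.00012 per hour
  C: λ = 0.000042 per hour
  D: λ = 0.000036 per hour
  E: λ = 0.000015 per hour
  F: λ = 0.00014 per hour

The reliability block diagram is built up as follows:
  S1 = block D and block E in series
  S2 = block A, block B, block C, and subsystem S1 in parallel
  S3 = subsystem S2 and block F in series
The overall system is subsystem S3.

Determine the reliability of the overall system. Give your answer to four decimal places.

R(A) = exp(−0.00011 × 2000) = 0.802519
R(B) = exp(−0.00012 × 2000) = 0.786628
R(C) = exp(−0.000042 × 2000) = 0.919431
R(D) = exp(−0.000036 × 2000) = 0.930531
R(E) = exp(−0.000015 × 2000) = 0.970446
R(F) = exp(−0.00014 × 2000) = 0.755784
Series (D and E): 0.930531 × 0.970446 = 0.903030
Parallel (A, B, C, and [0.903030]): 1 − (1 − 0.802519)(1 − 0.786628)(1 − 0.919431)(1 − 0.903030) = 0.999671
Series ([0.999671] and F): 0.999671 × 0.755784 = 0.7555

0.7555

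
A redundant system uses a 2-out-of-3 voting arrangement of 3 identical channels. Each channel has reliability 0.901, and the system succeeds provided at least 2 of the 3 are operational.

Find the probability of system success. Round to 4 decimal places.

0.9725

R = Σ_{i=2}^{3} C(3,i) p^i (1−p)^{3−i} with p = 0.901
C(3,2)·0.901^2·0.099^1 = 0.241105
C(3,3)·0.901^3·0.099^0 = 0.731433
Sum = 0.9725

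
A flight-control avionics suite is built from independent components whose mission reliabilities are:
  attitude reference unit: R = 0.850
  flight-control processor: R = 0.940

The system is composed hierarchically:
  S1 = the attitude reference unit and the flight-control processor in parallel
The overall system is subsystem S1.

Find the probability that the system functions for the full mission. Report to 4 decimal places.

0.9910

Parallel (attitude reference unit and flight-control processor): 1 − (1 − 0.850000)(1 − 0.940000) = 0.9910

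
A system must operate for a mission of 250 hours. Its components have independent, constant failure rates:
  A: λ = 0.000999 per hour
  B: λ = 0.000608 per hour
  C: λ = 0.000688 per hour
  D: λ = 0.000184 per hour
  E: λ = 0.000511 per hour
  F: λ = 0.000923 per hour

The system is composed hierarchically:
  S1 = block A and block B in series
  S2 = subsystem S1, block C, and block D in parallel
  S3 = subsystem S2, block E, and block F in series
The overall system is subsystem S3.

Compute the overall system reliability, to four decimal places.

0.6971

R(A) = exp(−0.000999 × 250) = 0.778996
R(B) = exp(−0.000608 × 250) = 0.858988
R(C) = exp(−0.000688 × 250) = 0.841979
R(D) = exp(−0.000184 × 250) = 0.955042
R(E) = exp(−0.000511 × 250) = 0.880073
R(F) = exp(−0.000923 × 250) = 0.793938
Series (A and B): 0.778996 × 0.858988 = 0.669148
Parallel ([0.669148], C, and D): 1 − (1 − 0.669148)(1 − 0.841979)(1 − 0.955042) = 0.997650
Series ([0.997650], E, and F): 0.997650 × 0.880073 × 0.793938 = 0.6971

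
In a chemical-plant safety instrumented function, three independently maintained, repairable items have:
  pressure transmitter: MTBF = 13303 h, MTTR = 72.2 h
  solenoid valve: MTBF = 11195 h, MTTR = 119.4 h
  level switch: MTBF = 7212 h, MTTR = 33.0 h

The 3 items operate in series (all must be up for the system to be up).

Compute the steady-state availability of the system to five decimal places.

0.97962

A(pressure transmitter) = MTBF/(MTBF+MTTR) = 13303/(13303+72.2) = 0.994602
A(solenoid valve) = MTBF/(MTBF+MTTR) = 11195/(11195+119.4) = 0.989447
A(level switch) = MTBF/(MTBF+MTTR) = 7212/(7212+33.0) = 0.995445
Series availability: 0.994602 × 0.989447 × 0.995445 = 0.97962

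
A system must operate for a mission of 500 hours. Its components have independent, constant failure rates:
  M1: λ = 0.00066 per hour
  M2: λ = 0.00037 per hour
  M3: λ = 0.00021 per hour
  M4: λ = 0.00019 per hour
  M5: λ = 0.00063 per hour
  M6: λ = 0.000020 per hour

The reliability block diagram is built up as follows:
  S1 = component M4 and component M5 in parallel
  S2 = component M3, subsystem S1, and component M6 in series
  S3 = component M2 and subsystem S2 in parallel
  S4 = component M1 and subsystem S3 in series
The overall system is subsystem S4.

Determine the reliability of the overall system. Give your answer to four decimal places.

0.7031

R(M1) = exp(−0.00066 × 500) = 0.718924
R(M2) = exp(−0.00037 × 500) = 0.831104
R(M3) = exp(−0.00021 × 500) = 0.900325
R(M4) = exp(−0.00019 × 500) = 0.909373
R(M5) = exp(−0.00063 × 500) = 0.729789
R(M6) = exp(−0.000020 × 500) = 0.990050
Parallel (M4 and M5): 1 − (1 − 0.909373)(1 − 0.729789) = 0.975512
Series (M3, [0.975512], and M6): 0.900325 × 0.975512 × 0.990050 = 0.869539
Parallel (M2 and [0.869539]): 1 − (1 − 0.831104)(1 − 0.869539) = 0.977966
Series (M1 and [0.977966]): 0.718924 × 0.977966 = 0.7031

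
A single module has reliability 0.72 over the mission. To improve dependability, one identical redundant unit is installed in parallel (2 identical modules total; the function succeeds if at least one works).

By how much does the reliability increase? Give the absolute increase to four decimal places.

R_before = 0.72
R_after = 1 − (1 − 0.72)^2 = 0.9216
ΔR = 0.9216 − 0.72 = 0.2016

0.2016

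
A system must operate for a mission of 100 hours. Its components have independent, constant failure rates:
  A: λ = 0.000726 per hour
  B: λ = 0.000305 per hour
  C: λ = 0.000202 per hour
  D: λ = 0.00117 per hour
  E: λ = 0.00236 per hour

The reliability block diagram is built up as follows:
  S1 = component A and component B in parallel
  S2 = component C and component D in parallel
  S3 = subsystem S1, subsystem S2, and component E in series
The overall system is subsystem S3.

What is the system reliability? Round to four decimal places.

0.7864

R(A) = exp(−0.000726 × 100) = 0.929973
R(B) = exp(−0.000305 × 100) = 0.969960
R(C) = exp(−0.000202 × 100) = 0.980003
R(D) = exp(−0.00117 × 100) = 0.889585
R(E) = exp(−0.00236 × 100) = 0.789781
Parallel (A and B): 1 − (1 − 0.929973)(1 − 0.969960) = 0.997896
Parallel (C and D): 1 − (1 − 0.980003)(1 − 0.889585) = 0.997792
Series ([0.997896], [0.997792], and E): 0.997896 × 0.997792 × 0.789781 = 0.7864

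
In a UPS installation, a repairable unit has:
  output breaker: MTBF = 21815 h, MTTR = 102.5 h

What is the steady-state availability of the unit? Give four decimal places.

A(output breaker) = MTBF/(MTBF+MTTR) = 21815/(21815+102.5) = 0.9953

0.9953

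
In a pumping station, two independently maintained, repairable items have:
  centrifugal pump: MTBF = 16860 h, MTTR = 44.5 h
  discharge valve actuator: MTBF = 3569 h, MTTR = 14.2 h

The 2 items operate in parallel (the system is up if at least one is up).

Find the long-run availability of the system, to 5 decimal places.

A(centrifugal pump) = MTBF/(MTBF+MTTR) = 16860/(16860+44.5) = 0.997368
A(discharge valve actuator) = MTBF/(MTBF+MTTR) = 3569/(3569+14.2) = 0.996037
Parallel availability: 1 − (1 − 0.997368)(1 − 0.996037) = 0.99999

0.99999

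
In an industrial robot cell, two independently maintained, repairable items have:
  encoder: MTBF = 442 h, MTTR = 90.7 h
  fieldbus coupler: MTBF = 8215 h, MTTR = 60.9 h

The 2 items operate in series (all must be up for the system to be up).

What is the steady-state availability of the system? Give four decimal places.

A(encoder) = MTBF/(MTBF+MTTR) = 442/(442+90.7) = 0.829735
A(fieldbus coupler) = MTBF/(MTBF+MTTR) = 8215/(8215+60.9) = 0.992641
Series availability: 0.829735 × 0.992641 = 0.8236

0.8236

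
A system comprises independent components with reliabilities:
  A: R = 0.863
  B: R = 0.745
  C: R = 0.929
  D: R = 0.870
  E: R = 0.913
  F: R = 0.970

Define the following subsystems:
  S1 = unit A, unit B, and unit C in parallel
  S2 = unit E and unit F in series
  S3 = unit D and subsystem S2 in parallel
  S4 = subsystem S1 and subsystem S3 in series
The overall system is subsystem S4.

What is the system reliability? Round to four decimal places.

Parallel (A, B, and C): 1 − (1 − 0.863000)(1 − 0.745000)(1 − 0.929000) = 0.997520
Series (E and F): 0.913000 × 0.970000 = 0.885610
Parallel (D and [0.885610]): 1 − (1 − 0.870000)(1 − 0.885610) = 0.985129
Series ([0.997520] and [0.985129]): 0.997520 × 0.985129 = 0.9827

0.9827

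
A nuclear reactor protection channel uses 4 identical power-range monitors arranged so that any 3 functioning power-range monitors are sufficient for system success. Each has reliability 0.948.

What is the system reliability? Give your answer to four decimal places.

R = Σ_{i=3}^{4} C(4,i) p^i (1−p)^{4−i} with p = 0.948
C(4,3)·0.948^3·0.052^1 = 0.177210
C(4,4)·0.948^4·0.052^0 = 0.807669
Sum = 0.9849

0.9849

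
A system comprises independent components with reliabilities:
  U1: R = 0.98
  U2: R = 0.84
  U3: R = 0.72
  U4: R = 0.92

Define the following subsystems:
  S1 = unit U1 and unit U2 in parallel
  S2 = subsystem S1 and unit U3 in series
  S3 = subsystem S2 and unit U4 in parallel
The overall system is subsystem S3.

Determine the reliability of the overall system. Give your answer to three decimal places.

0.977

Parallel (U1 and U2): 1 − (1 − 0.98000)(1 − 0.84000) = 0.99680
Series ([0.99680] and U3): 0.99680 × 0.72000 = 0.71770
Parallel ([0.71770] and U4): 1 − (1 − 0.71770)(1 − 0.92000) = 0.977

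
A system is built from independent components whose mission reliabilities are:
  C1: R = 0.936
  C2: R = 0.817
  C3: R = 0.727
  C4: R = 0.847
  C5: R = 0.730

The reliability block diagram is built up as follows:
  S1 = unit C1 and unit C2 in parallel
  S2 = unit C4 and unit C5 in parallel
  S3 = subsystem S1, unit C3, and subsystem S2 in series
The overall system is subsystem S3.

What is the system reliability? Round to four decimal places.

0.6888

Parallel (C1 and C2): 1 − (1 − 0.936000)(1 − 0.817000) = 0.988288
Parallel (C4 and C5): 1 − (1 − 0.847000)(1 − 0.730000) = 0.958690
Series ([0.988288], C3, and [0.958690]): 0.988288 × 0.727000 × 0.958690 = 0.6888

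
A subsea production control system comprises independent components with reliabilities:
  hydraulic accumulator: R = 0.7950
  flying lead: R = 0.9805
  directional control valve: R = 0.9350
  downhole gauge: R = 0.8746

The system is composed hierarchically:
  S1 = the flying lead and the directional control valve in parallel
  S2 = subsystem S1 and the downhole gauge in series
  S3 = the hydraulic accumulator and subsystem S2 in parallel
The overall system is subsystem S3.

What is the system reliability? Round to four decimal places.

0.9741

Parallel (flying lead and directional control valve): 1 − (1 − 0.980500)(1 − 0.935000) = 0.998733
Series ([0.998733] and downhole gauge): 0.998733 × 0.874600 = 0.873492
Parallel (hydraulic accumulator and [0.873492]): 1 − (1 − 0.795000)(1 − 0.873492) = 0.9741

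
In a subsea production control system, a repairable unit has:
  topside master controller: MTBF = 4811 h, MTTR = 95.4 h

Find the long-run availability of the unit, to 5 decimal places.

A(topside master controller) = MTBF/(MTBF+MTTR) = 4811/(4811+95.4) = 0.98056

0.98056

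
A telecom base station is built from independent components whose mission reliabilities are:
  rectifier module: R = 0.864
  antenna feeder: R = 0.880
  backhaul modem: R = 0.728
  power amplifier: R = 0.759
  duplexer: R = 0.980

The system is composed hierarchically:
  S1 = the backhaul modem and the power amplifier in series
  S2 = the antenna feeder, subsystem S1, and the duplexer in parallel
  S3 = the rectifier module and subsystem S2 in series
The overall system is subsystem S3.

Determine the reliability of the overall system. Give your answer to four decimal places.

0.8631

Series (backhaul modem and power amplifier): 0.728000 × 0.759000 = 0.552552
Parallel (antenna feeder, [0.552552], and duplexer): 1 − (1 − 0.880000)(1 − 0.552552)(1 − 0.980000) = 0.998926
Series (rectifier module and [0.998926]): 0.864000 × 0.998926 = 0.8631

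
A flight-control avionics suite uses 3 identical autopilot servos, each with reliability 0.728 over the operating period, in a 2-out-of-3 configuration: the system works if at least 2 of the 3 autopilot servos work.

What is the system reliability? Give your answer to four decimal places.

0.8183

R = Σ_{i=2}^{3} C(3,i) p^i (1−p)^{3−i} with p = 0.728
C(3,2)·0.728^2·0.272^1 = 0.432467
C(3,3)·0.728^3·0.272^0 = 0.385828
Sum = 0.8183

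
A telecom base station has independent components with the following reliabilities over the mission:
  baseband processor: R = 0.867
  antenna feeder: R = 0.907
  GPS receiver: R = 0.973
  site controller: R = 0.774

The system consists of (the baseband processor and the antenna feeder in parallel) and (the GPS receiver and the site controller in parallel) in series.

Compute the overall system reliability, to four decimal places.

Parallel (baseband processor and antenna feeder): 1 − (1 − 0.867000)(1 − 0.907000) = 0.987631
Parallel (GPS receiver and site controller): 1 − (1 − 0.973000)(1 − 0.774000) = 0.993898
Series ([0.987631] and [0.993898]): 0.987631 × 0.993898 = 0.9816

0.9816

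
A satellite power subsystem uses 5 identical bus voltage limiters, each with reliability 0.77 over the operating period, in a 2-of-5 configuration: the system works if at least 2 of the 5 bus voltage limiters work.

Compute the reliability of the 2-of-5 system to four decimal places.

R = Σ_{i=2}^{5} C(5,i) p^i (1−p)^{5−i} with p = 0.77
C(5,2)·0.77^2·0.23^3 = 0.072138
C(5,3)·0.77^3·0.23^2 = 0.241506
C(5,4)·0.77^4·0.23^1 = 0.404260
C(5,5)·0.77^5·0.23^0 = 0.270678
Sum = 0.9886

0.9886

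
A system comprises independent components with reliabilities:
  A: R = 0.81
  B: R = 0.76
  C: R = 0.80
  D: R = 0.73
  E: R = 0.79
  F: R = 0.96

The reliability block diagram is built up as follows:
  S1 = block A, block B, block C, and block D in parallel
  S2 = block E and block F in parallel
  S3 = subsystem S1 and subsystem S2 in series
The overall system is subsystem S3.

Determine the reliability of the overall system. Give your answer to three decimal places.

Parallel (A, B, C, and D): 1 − (1 − 0.81000)(1 − 0.76000)(1 − 0.80000)(1 − 0.73000) = 0.99754
Parallel (E and F): 1 − (1 − 0.79000)(1 − 0.96000) = 0.99160
Series ([0.99754] and [0.99160]): 0.99754 × 0.99160 = 0.989

0.989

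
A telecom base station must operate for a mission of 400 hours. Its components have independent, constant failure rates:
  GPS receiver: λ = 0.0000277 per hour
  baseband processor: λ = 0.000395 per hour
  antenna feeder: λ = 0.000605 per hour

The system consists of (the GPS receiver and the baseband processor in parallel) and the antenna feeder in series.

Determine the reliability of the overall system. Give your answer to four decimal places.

R(GPS receiver) = exp(−0.0000277 × 400) = 0.988981
R(baseband processor) = exp(−0.000395 × 400) = 0.853850
R(antenna feeder) = exp(−0.000605 × 400) = 0.785056
Parallel (GPS receiver and baseband processor): 1 − (1 − 0.988981)(1 − 0.853850) = 0.998390
Series ([0.998390] and antenna feeder): 0.998390 × 0.785056 = 0.7838

0.7838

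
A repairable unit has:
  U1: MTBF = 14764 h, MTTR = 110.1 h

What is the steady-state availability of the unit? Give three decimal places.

0.993

A(U1) = MTBF/(MTBF+MTTR) = 14764/(14764+110.1) = 0.993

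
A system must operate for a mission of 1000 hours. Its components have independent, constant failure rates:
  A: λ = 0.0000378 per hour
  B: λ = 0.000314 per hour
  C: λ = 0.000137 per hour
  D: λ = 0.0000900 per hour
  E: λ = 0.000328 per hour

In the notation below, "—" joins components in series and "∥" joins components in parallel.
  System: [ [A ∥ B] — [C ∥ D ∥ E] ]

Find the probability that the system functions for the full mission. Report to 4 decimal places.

0.9870

R(A) = exp(−0.0000378 × 1000) = 0.962906
R(B) = exp(−0.000314 × 1000) = 0.730519
R(C) = exp(−0.000137 × 1000) = 0.871970
R(D) = exp(−0.0000900 × 1000) = 0.913931
R(E) = exp(−0.000328 × 1000) = 0.720363
Parallel (A and B): 1 − (1 − 0.962906)(1 − 0.730519) = 0.990004
Parallel (C, D, and E): 1 − (1 − 0.871970)(1 − 0.913931)(1 − 0.720363) = 0.996919
Series ([0.990004] and [0.996919]): 0.990004 × 0.996919 = 0.9870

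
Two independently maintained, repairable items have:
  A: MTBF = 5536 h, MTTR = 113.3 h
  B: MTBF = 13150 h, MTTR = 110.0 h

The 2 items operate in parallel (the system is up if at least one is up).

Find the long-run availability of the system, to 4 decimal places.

0.9998

A(A) = MTBF/(MTBF+MTTR) = 5536/(5536+113.3) = 0.979944
A(B) = MTBF/(MTBF+MTTR) = 13150/(13150+110.0) = 0.991704
Parallel availability: 1 − (1 − 0.979944)(1 − 0.991704) = 0.9998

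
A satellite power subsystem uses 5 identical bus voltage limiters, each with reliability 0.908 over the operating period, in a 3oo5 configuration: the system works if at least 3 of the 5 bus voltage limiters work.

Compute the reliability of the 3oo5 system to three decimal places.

0.993

R = Σ_{i=3}^{5} C(5,i) p^i (1−p)^{5−i} with p = 0.908
C(5,3)·0.908^3·0.092^2 = 0.06336
C(5,4)·0.908^4·0.092^1 = 0.31268
C(5,5)·0.908^5·0.092^0 = 0.61720
Sum = 0.993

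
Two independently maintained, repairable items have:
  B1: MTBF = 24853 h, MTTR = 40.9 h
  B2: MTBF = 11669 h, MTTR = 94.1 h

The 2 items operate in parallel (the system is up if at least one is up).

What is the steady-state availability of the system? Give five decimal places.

A(B1) = MTBF/(MTBF+MTTR) = 24853/(24853+40.9) = 0.998357
A(B2) = MTBF/(MTBF+MTTR) = 11669/(11669+94.1) = 0.992000
Parallel availability: 1 − (1 − 0.998357)(1 − 0.992000) = 0.99999

0.99999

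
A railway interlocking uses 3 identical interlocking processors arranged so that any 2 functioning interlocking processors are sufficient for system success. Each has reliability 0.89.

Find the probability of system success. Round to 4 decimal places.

0.9664

R = Σ_{i=2}^{3} C(3,i) p^i (1−p)^{3−i} with p = 0.89
C(3,2)·0.89^2·0.11^1 = 0.261393
C(3,3)·0.89^3·0.11^0 = 0.704969
Sum = 0.9664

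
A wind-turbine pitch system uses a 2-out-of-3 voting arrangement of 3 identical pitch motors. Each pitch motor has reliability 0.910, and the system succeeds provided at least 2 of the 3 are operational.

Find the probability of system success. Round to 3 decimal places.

0.977

R = Σ_{i=2}^{3} C(3,i) p^i (1−p)^{3−i} with p = 0.910
C(3,2)·0.910^2·0.090^1 = 0.22359
C(3,3)·0.910^3·0.090^0 = 0.75357
Sum = 0.977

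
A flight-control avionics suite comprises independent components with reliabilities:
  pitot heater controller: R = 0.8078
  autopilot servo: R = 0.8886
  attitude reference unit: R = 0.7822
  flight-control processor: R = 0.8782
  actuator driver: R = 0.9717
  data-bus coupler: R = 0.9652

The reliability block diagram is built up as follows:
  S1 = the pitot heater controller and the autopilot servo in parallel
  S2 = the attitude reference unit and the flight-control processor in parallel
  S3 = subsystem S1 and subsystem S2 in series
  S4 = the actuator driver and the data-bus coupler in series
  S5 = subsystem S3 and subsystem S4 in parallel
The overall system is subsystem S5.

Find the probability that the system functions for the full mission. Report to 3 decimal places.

0.997

Parallel (pitot heater controller and autopilot servo): 1 − (1 − 0.80780)(1 − 0.88860) = 0.97859
Parallel (attitude reference unit and flight-control processor): 1 − (1 − 0.78220)(1 − 0.87820) = 0.97347
Series ([0.97859] and [0.97347]): 0.97859 × 0.97347 = 0.95263
Series (actuator driver and data-bus coupler): 0.97170 × 0.96520 = 0.93788
Parallel ([0.95263] and [0.93788]): 1 − (1 − 0.95263)(1 − 0.93788) = 0.997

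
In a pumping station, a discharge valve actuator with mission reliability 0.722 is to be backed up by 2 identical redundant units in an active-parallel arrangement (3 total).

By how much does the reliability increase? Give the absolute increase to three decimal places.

0.257

R_before = 0.722
R_after = 1 − (1 − 0.722)^3 = 0.979
ΔR = 0.979 − 0.722 = 0.257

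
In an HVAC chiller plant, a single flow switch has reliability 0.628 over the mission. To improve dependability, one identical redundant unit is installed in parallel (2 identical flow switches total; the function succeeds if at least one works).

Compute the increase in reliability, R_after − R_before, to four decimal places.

R_before = 0.628
R_after = 1 − (1 − 0.628)^2 = 0.8616
ΔR = 0.8616 − 0.628 = 0.2336

0.2336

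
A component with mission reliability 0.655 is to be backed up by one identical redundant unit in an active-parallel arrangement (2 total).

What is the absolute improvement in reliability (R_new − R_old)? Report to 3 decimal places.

R_before = 0.655
R_after = 1 − (1 − 0.655)^2 = 0.881
ΔR = 0.881 − 0.655 = 0.226

0.226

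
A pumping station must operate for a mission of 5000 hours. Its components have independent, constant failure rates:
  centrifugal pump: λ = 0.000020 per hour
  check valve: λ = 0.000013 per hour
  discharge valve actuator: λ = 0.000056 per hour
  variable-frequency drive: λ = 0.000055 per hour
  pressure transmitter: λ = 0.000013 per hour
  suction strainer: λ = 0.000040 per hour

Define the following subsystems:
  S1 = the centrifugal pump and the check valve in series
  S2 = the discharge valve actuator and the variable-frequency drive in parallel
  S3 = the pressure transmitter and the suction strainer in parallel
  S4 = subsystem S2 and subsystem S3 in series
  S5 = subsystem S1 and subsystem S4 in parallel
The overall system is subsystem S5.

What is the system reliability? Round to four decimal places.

0.9894

R(centrifugal pump) = exp(−0.000020 × 5000) = 0.904837
R(check valve) = exp(−0.000013 × 5000) = 0.937067
R(discharge valve actuator) = exp(−0.000056 × 5000) = 0.755784
R(variable-frequency drive) = exp(−0.000055 × 5000) = 0.759572
R(pressure transmitter) = exp(−0.000013 × 5000) = 0.937067
R(suction strainer) = exp(−0.000040 × 5000) = 0.818731
Series (centrifugal pump and check valve): 0.904837 × 0.937067 = 0.847893
Parallel (discharge valve actuator and variable-frequency drive): 1 − (1 − 0.755784)(1 − 0.759572) = 0.941284
Parallel (pressure transmitter and suction strainer): 1 − (1 − 0.937067)(1 − 0.818731) = 0.988592
Series ([0.941284] and [0.988592]): 0.941284 × 0.988592 = 0.930546
Parallel ([0.847893] and [0.930546]): 1 − (1 − 0.847893)(1 − 0.930546) = 0.9894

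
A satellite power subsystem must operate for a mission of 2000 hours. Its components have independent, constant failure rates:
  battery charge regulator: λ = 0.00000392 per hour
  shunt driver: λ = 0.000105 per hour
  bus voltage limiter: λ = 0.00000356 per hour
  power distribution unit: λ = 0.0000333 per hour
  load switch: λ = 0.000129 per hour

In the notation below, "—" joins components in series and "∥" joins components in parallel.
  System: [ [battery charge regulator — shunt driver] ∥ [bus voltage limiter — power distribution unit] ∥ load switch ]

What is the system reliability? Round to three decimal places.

R(battery charge regulator) = exp(−0.00000392 × 2000) = 0.99219
R(shunt driver) = exp(−0.000105 × 2000) = 0.81058
R(bus voltage limiter) = exp(−0.00000356 × 2000) = 0.99291
R(power distribution unit) = exp(−0.0000333 × 2000) = 0.93557
R(load switch) = exp(−0.000129 × 2000) = 0.77260
Series (battery charge regulator and shunt driver): 0.99219 × 0.81058 = 0.80425
Series (bus voltage limiter and power distribution unit): 0.99291 × 0.93557 = 0.92894
Parallel ([0.80425], [0.92894], and load switch): 1 − (1 − 0.80425)(1 − 0.92894)(1 − 0.77260) = 0.997

0.997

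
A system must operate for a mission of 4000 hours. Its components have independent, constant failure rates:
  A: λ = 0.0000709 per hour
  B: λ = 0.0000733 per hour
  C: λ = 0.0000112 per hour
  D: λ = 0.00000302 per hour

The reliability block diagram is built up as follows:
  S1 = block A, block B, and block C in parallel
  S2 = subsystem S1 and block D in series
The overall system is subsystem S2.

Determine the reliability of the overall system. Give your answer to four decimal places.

R(A) = exp(−0.0000709 × 4000) = 0.753068
R(B) = exp(−0.0000733 × 4000) = 0.745873
R(C) = exp(−0.0000112 × 4000) = 0.956189
R(D) = exp(−0.00000302 × 4000) = 0.987993
Parallel (A, B, and C): 1 − (1 − 0.753068)(1 − 0.745873)(1 − 0.956189) = 0.997251
Series ([0.997251] and D): 0.997251 × 0.987993 = 0.9853

0.9853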